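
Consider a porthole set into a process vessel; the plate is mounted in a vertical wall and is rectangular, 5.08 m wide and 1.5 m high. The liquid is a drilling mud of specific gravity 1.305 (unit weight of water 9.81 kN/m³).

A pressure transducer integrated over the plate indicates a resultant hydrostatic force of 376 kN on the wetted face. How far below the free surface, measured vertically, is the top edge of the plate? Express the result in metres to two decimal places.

γ = 1.305 × 9.81 = 12.80205 kN/m³.
A = 5.08 × 1.5 = 7.62 m².
From F = γ·h_c·A, the centroid depth is h_c = 376/(12.80205 × 7.62) = 3.85437 m.
The centroid lies 1.5/2 = 0.75 m below the top edge, so the top edge sits at h_top = 3.85437 − 0.75 = 3.10437 m below the surface.

d_top ≈ 3.10 m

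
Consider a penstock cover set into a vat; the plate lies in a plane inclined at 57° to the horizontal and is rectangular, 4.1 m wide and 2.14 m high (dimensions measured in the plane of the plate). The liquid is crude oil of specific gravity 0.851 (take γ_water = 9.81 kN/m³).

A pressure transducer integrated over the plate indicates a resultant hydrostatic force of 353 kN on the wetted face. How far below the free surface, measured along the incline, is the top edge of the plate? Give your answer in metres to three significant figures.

γ = 0.851 × 9.81 = 8.34831 kN/m³.
A = 4.1 × 2.14 = 8.774 m².
From F = γ·h_c·A, the centroid depth is h_c = 353/(8.34831 × 8.774) = 4.81924 m.
Let θ = 57° be the plate's angle to the horizontal; measure y along the incline from where the plane meets the free surface. Vertical depth h = y·sinθ with sinθ = 0.838671.
Along the incline, y_c = h_c/sinθ = 4.81924/0.838671 = 5.74628 m.
The centroid lies 2.14/2 = 1.07 m below the top edge, so the top edge sits at y_top = 5.74628 − 1.07 = 4.67628 m along the incline.

y_top ≈ 4.68 m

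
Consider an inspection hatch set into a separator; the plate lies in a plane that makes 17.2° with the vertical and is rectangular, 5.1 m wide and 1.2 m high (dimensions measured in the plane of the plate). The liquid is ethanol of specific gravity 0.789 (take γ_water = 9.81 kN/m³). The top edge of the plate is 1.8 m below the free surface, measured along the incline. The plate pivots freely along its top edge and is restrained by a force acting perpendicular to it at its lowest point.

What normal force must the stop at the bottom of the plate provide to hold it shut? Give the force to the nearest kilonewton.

γ = 0.789 × 9.81 = 7.74009 kN/m³.
The plate makes 17.2° with the vertical, i.e. θ = 90° − 17.2° = 72.8° to the horizontal. Measuring y along the incline from the free-surface line, vertical depth h = y·sinθ with sinθ = 0.955278.
The centroid lies 1.2/2 = 0.6 m below the top edge, so y_c = 1.8 + 0.6 = 2.4 m and h_c = 2.4 × 0.955278 = 2.29267 m.
A = 5.1 × 1.2 = 6.12 m².
Resultant F = γ·h_c·A = 7.74009 × 2.29267 × 6.12 = 108.602 kN.
I_c = b·h³/12 = 5.1 × 1.2³/12 = 0.7344 m⁴.
Centre of pressure: y_p = y_c + I_c/(y_c·A) = 2.4 + 0.7344/(2.4 × 6.12) = 2.4 + 0.05 = 2.45 m along the plane.
The resultant acts 0.6 + 0.05 = 0.65 m (along the plate) below the hinge at the top edge, so the moment about the hinge is M = F × 0.65 = 108.602 × 0.65 = 70.5913 kN·m.
A normal force at the bottom, 1.2 m from the hinge, must supply this moment: P = 70.5913/1.2 = 58.8261 kN.

P ≈ 59 kN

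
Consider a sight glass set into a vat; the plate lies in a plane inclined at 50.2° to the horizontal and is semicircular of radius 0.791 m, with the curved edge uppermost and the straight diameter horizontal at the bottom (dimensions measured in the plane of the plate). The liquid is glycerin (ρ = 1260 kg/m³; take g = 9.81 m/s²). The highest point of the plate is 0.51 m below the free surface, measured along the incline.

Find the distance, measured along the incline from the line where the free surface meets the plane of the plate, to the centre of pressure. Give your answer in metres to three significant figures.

γ = ρg = 1260 × 9.81 / 1000 = 12.3606 kN/m³.
Let θ = 50.2° be the plate's angle to the horizontal; measure y along the incline from where the plane meets the free surface. Vertical depth h = y·sinθ with sinθ = 0.768284.
The centroid lies 4r/(3π) = 0.335711 m above the diameter, so r − 4r/(3π) = 0.791 − 0.335711 = 0.455289 m below the topmost point, so y_c = 0.51 + 0.455289 = 0.965289 m and h_c = 0.965289 × 0.768284 = 0.741616 m.
A = πr²/2 = π × 0.791²/2 = 0.982817 m².
Resultant F = γ·h_c·A = 12.3606 × 0.741616 × 0.982817 = 9.00931 kN.
I_c = (π/8 − 8/(9π))·r⁴ = 0.109757 × 0.791⁴ = 0.0429673 m⁴.
Centre of pressure: y_p = y_c + I_c/(y_c·A) = 0.965289 + 0.0429673/(0.965289 × 0.982817) = 0.965289 + 0.0452906 = 1.01058 m along the plane.

y_p = 1.01 m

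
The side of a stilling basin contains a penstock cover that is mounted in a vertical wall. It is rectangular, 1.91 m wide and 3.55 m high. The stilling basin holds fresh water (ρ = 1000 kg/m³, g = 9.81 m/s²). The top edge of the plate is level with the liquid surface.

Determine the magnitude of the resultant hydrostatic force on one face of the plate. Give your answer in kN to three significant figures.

γ = ρg = 1000 × 9.81 = 9810 N/m³ = 9.81 kN/m³.
The centroid lies 3.55/2 = 1.775 m below the top edge, so the centroid depth is h_c = 1.775 m.
A = 1.91 × 3.55 = 6.7805 m².
Resultant F = γ·h_c·A = 9.81 × 1.775 × 6.7805 = 118.067 kN.

F ≈ 118 kN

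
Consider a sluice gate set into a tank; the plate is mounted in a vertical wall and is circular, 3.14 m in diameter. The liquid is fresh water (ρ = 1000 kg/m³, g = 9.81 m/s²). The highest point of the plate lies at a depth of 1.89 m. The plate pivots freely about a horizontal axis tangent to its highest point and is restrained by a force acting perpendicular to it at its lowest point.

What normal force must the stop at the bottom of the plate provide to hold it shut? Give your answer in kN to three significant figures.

P ≈ 146 kN

γ = ρg = 1000 × 9.81 = 9810 N/m³ = 9.81 kN/m³.
The centroid is at the centre, 1.57 m below the top of the plate, so the centroid depth is h_c = 1.89 + 1.57 = 3.46 m.
A = π(1.57)² = 7.74371 m².
Resultant F = γ·h_c·A = 9.81 × 3.46 × 7.74371 = 262.842 kN.
I_c = πr⁴/4 = π × 1.57⁴/4 = 4.77187 m⁴.
Centre of pressure: y_p = y_c + I_c/(y_c·A) = 3.46 + 4.77187/(3.46 × 7.74371) = 3.46 + 0.1781 = 3.6381 m along the plane.
The resultant acts 1.57 + 0.1781 = 1.7481 m (along the plate) below the hinge at the top edge, so the moment about the hinge is M = F × 1.7481 = 262.842 × 1.7481 = 459.474 kN·m.
A normal force at the bottom, 3.14 m from the hinge, must supply this moment: P = 459.474/3.14 = 146.329 kN.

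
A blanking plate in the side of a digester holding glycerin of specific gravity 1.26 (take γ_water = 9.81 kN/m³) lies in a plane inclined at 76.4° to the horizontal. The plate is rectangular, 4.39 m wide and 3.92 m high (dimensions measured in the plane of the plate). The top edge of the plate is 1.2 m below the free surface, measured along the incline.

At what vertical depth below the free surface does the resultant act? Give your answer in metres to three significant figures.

γ = 1.26 × 9.81 = 12.3606 kN/m³.
Let θ = 76.4° be the plate's angle to the horizontal; measure y along the incline from where the plane meets the free surface. Vertical depth h = y·sinθ with sinθ = 0.971961.
The centroid lies 3.92/2 = 1.96 m below the top edge, so y_c = 1.2 + 1.96 = 3.16 m and h_c = 3.16 × 0.971961 = 3.0714 m.
A = 4.39 × 3.92 = 17.2088 m².
Resultant F = γ·h_c·A = 12.3606 × 3.0714 × 17.2088 = 653.321 kN.
I_c = b·h³/12 = 4.39 × 3.92³/12 = 22.0364 m⁴.
Centre of pressure: y_p = y_c + I_c/(y_c·A) = 3.16 + 22.0364/(3.16 × 17.2088) = 3.16 + 0.405231 = 3.56523 m along the plane.
Vertically, h_p = y_p·sinθ = 3.56523 × 0.971961 = 3.46526 m.

h_p = 3.47 m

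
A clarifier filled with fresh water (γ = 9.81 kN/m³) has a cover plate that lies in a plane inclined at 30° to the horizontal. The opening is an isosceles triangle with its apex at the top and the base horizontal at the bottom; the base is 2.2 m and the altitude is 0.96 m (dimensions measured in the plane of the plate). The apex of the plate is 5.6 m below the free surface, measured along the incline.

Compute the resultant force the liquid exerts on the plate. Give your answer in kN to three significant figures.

γ = 9.81 kN/m³.
Let θ = 30° be the plate's angle to the horizontal; measure y along the incline from where the plane meets the free surface. Vertical depth h = y·sinθ with sinθ = 0.500000.
With the apex up, the centroid sits 2h/3 = 2 × 0.96/3 = 0.64 m below the apex, so y_c = 5.6 + 0.64 = 6.24 m and h_c = 6.24 × 0.500000 = 3.12 m.
A = ½ × 2.2 × 0.96 = 1.056 m².
Resultant F = γ·h_c·A = 9.81 × 3.12 × 1.056 = 32.3212 kN.

F ≈ 32.3 kN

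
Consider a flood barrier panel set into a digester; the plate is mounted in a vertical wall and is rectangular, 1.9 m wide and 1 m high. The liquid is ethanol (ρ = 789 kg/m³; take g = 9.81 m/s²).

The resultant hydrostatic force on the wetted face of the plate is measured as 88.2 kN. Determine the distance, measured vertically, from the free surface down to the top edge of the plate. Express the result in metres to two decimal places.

d_top ≈ 5.50 m

γ = ρg = 789 × 9.81 / 1000 = 7.74009 kN/m³.
A = 1.9 × 1 = 1.9 m².
From F = γ·h_c·A, the centroid depth is h_c = 88.2/(7.74009 × 1.9) = 5.99748 m.
The centroid lies 1/2 = 0.5 m below the top edge, so the top edge sits at h_top = 5.99748 − 0.5 = 5.49748 m below the surface.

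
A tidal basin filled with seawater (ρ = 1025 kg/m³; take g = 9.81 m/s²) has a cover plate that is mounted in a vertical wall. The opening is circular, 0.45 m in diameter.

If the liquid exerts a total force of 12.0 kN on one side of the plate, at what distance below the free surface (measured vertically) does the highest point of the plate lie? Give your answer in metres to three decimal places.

d_top ≈ 7.279 m

γ = ρg = 1025 × 9.81 / 1000 = 10.05525 kN/m³.
A = π(0.225)² = 0.159043 m².
From F = γ·h_c·A, the centroid depth is h_c = 12.0/(10.05525 × 0.159043) = 7.50367 m.
The centroid is at the centre, 0.225 m below the top of the plate, so the highest point sits at h_top = 7.50367 − 0.225 = 7.27867 m below the surface.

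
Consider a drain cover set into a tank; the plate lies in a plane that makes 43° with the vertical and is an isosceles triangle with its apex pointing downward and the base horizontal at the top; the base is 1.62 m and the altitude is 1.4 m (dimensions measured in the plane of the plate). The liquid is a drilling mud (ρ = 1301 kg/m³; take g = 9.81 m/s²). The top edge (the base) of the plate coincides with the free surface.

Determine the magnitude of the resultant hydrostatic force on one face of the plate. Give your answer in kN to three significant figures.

γ = ρg = 1301 × 9.81 / 1000 = 12.76281 kN/m³.
The plate makes 43° with the vertical, i.e. θ = 90° − 43° = 47° to the horizontal. Measuring y along the incline from the free-surface line, vertical depth h = y·sinθ with sinθ = 0.731354.
With the apex down, the centroid sits h/3 = 1.4/3 = 0.466667 m below the base (the top edge), so y_c = 0.466667 m and h_c = 0.466667 × 0.731354 = 0.341299 m.
A = ½ × 1.62 × 1.4 = 1.134 m².
Resultant F = γ·h_c·A = 12.76281 × 0.341299 × 1.134 = 4.93963 kN.

F ≈ 4.94 kN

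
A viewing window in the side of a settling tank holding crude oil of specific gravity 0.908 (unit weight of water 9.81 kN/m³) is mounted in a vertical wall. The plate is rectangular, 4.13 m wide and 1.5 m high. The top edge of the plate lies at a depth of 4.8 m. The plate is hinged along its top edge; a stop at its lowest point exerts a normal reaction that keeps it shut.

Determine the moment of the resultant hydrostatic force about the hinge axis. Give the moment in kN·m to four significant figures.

M ≈ 240.0 kN·m

γ = 0.908 × 9.81 = 8.90748 kN/m³.
The centroid lies 1.5/2 = 0.75 m below the top edge, so the centroid depth is h_c = 4.8 + 0.75 = 5.55 m.
A = 4.13 × 1.5 = 6.195 m².
Resultant F = γ·h_c·A = 8.90748 × 5.55 × 6.195 = 306.259 kN.
I_c = b·h³/12 = 4.13 × 1.5³/12 = 1.16156 m⁴.
Centre of pressure: y_p = y_c + I_c/(y_c·A) = 5.55 + 1.16156/(5.55 × 6.195) = 5.55 + 0.0337837 = 5.58378 m along the plane.
The resultant acts 0.75 + 0.0337837 = 0.783784 m (along the plate) below the hinge at the top edge, so the moment about the hinge is M = F × 0.783784 = 306.259 × 0.783784 = 240.041 kN·m.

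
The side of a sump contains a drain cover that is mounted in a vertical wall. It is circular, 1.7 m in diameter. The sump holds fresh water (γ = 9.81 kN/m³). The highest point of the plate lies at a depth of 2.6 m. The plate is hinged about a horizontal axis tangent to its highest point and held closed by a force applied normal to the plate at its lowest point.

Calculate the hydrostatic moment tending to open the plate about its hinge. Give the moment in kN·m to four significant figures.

M ≈ 69.32 kN·m

γ = 9.81 kN/m³.
The centroid is at the centre, 0.85 m below the top of the plate, so the centroid depth is h_c = 2.6 + 0.85 = 3.45 m.
A = π(0.85)² = 2.2698 m².
Resultant F = γ·h_c·A = 9.81 × 3.45 × 2.2698 = 76.8202 kN.
I_c = πr⁴/4 = π × 0.85⁴/4 = 0.409983 m⁴.
Centre of pressure: y_p = y_c + I_c/(y_c·A) = 3.45 + 0.409983/(3.45 × 2.2698) = 3.45 + 0.0523551 = 3.50236 m along the plane.
The resultant acts 0.85 + 0.0523551 = 0.902355 m (along the plate) below the hinge at the top edge, so the moment about the hinge is M = F × 0.902355 = 76.8202 × 0.902355 = 69.3191 kN·m.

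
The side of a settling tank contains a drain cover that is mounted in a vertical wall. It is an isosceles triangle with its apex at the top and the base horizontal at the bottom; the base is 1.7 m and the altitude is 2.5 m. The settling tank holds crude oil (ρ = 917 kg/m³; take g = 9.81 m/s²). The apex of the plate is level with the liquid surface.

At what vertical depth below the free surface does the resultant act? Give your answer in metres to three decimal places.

h_p = 1.875 m

γ = ρg = 917 × 9.81 / 1000 = 8.99577 kN/m³.
With the apex up, the centroid sits 2h/3 = 2 × 2.5/3 = 1.66667 m below the apex, so the centroid depth is h_c = 1.66667 m.
A = ½ × 1.7 × 2.5 = 2.125 m².
Resultant F = γ·h_c·A = 8.99577 × 1.66667 × 2.125 = 31.8601 kN.
I_c = b·h³/36 = 1.7 × 2.5³/36 = 0.737847 m⁴.
Centre of pressure: y_p = y_c + I_c/(y_c·A) = 1.66667 + 0.737847/(1.66667 × 2.125) = 1.66667 + 0.208333 = 1.875 m along the plane.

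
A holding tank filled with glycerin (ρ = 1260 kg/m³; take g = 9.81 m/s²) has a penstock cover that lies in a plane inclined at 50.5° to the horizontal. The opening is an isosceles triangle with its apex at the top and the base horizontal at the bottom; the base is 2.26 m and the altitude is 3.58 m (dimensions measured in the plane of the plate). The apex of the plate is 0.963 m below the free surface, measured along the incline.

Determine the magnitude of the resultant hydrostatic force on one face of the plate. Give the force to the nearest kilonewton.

γ = ρg = 1260 × 9.81 / 1000 = 12.3606 kN/m³.
Let θ = 50.5° be the plate's angle to the horizontal; measure y along the incline from where the plane meets the free surface. Vertical depth h = y·sinθ with sinθ = 0.771625.
With the apex up, the centroid sits 2h/3 = 2 × 3.58/3 = 2.38667 m below the apex, so y_c = 0.963 + 2.38667 = 3.34967 m and h_c = 3.34967 × 0.771625 = 2.58469 m.
A = ½ × 2.26 × 3.58 = 4.0454 m².
Resultant F = γ·h_c·A = 12.3606 × 2.58469 × 4.0454 = 129.244 kN.

F ≈ 129 kN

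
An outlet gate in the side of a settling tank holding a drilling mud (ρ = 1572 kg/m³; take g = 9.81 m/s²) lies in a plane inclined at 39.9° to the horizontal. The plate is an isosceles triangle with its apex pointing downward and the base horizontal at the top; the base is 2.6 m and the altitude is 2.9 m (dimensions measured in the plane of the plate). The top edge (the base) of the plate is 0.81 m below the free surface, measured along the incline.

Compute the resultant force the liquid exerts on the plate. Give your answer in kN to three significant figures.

γ = ρg = 1572 × 9.81 / 1000 = 15.42132 kN/m³.
Let θ = 39.9° be the plate's angle to the horizontal; measure y along the incline from where the plane meets the free surface. Vertical depth h = y·sinθ with sinθ = 0.641450.
With the apex down, the centroid sits h/3 = 2.9/3 = 0.966667 m below the base (the top edge), so y_c = 0.81 + 0.966667 = 1.77667 m and h_c = 1.77667 × 0.641450 = 1.13964 m.
A = ½ × 2.6 × 2.9 = 3.77 m².
Resultant F = γ·h_c·A = 15.42132 × 1.13964 × 3.77 = 66.2568 kN.

F ≈ 66.3 kN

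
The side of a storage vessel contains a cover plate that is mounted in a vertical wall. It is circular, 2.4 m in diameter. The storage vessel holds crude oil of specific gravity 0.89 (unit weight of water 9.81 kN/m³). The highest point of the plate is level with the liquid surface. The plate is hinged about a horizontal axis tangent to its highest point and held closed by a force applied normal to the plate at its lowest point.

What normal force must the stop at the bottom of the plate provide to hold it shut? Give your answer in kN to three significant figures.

γ = 0.89 × 9.81 = 8.7309 kN/m³.
The centroid is at the centre, 1.2 m below the top of the plate, so the centroid depth is h_c = 1.2 m.
A = π(1.2)² = 4.52389 m².
Resultant F = γ·h_c·A = 8.7309 × 1.2 × 4.52389 = 47.3972 kN.
I_c = πr⁴/4 = π × 1.2⁴/4 = 1.6286 m⁴.
Centre of pressure: y_p = y_c + I_c/(y_c·A) = 1.2 + 1.6286/(1.2 × 4.52389) = 1.2 + 0.3 = 1.5 m along the plane.
The resultant acts 1.2 + 0.3 = 1.5 m (along the plate) below the hinge at the top edge, so the moment about the hinge is M = F × 1.5 = 47.3972 × 1.5 = 71.0958 kN·m.
A normal force at the bottom, 2.4 m from the hinge, must supply this moment: P = 71.0958/2.4 = 29.6232 kN.

P ≈ 29.6 kN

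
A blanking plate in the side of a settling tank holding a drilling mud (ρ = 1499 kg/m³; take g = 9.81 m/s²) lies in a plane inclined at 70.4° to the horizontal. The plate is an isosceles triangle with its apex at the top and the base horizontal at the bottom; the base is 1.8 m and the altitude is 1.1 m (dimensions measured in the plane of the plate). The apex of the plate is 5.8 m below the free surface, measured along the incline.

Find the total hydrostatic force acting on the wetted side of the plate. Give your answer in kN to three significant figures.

γ = ρg = 1499 × 9.81 / 1000 = 14.70519 kN/m³.
Let θ = 70.4° be the plate's angle to the horizontal; measure y along the incline from where the plane meets the free surface. Vertical depth h = y·sinθ with sinθ = 0.942057.
With the apex up, the centroid sits 2h/3 = 2 × 1.1/3 = 0.733333 m below the apex, so y_c = 5.8 + 0.733333 = 6.53333 m and h_c = 6.53333 × 0.942057 = 6.15477 m.
A = ½ × 1.8 × 1.1 = 0.99 m².
Resultant F = γ·h_c·A = 14.70519 × 6.15477 × 0.99 = 89.602 kN.

F ≈ 89.6 kN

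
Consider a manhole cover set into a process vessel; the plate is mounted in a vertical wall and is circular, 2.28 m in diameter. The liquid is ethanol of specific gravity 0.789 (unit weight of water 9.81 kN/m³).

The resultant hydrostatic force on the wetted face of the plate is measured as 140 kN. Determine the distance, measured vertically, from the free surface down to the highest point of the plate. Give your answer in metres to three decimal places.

d_top ≈ 3.290 m

γ = 0.789 × 9.81 = 7.74009 kN/m³.
A = π(1.14)² = 4.08281 m².
From F = γ·h_c·A, the centroid depth is h_c = 140/(7.74009 × 4.08281) = 4.4302 m.
The centroid is at the centre, 1.14 m below the top of the plate, so the highest point sits at h_top = 4.4302 − 1.14 = 3.2902 m below the surface.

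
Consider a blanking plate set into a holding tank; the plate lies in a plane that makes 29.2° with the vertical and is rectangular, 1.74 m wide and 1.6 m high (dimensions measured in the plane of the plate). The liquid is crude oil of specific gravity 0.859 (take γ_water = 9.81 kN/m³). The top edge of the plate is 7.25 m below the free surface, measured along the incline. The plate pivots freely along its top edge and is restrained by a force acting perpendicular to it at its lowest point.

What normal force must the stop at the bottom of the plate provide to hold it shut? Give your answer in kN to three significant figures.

P ≈ 85.2 kN

γ = 0.859 × 9.81 = 8.42679 kN/m³.
The plate makes 29.2° with the vertical, i.e. θ = 90° − 29.2° = 60.8° to the horizontal. Measuring y along the incline from the free-surface line, vertical depth h = y·sinθ with sinθ = 0.872922.
The centroid lies 1.6/2 = 0.8 m below the top edge, so y_c = 7.25 + 0.8 = 8.05 m and h_c = 8.05 × 0.872922 = 7.02702 m.
A = 1.74 × 1.6 = 2.784 m².
Resultant F = γ·h_c·A = 8.42679 × 7.02702 × 2.784 = 164.855 kN.
I_c = b·h³/12 = 1.74 × 1.6³/12 = 0.59392 m⁴.
Centre of pressure: y_p = y_c + I_c/(y_c·A) = 8.05 + 0.59392/(8.05 × 2.784) = 8.05 + 0.026501 = 8.0765 m along the plane.
The resultant acts 0.8 + 0.026501 = 0.826501 m (along the plate) below the hinge at the top edge, so the moment about the hinge is M = F × 0.826501 = 164.855 × 0.826501 = 136.253 kN·m.
A normal force at the bottom, 1.6 m from the hinge, must supply this moment: P = 136.253/1.6 = 85.1581 kN.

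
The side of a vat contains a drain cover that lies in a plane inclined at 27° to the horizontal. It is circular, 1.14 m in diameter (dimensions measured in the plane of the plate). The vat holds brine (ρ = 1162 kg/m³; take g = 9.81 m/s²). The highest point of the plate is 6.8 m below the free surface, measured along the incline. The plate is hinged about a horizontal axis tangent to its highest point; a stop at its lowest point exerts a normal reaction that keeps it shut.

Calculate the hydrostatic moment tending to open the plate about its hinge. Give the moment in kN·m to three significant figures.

γ = ρg = 1162 × 9.81 / 1000 = 11.39922 kN/m³.
Let θ = 27° be the plate's angle to the horizontal; measure y along the incline from where the plane meets the free surface. Vertical depth h = y·sinθ with sinθ = 0.453990.
The centroid is at the centre, 0.57 m below the top of the plate, so y_c = 6.8 + 0.57 = 7.37 m and h_c = 7.37 × 0.453990 = 3.34591 m.
A = π(0.57)² = 1.0207 m².
Resultant F = γ·h_c·A = 11.39922 × 3.34591 × 1.0207 = 38.9303 kN.
I_c = πr⁴/4 = π × 0.57⁴/4 = 0.0829066 m⁴.
Centre of pressure: y_p = y_c + I_c/(y_c·A) = 7.37 + 0.0829066/(7.37 × 1.0207) = 7.37 + 0.0110211 = 7.38102 m along the plane.
The resultant acts 0.57 + 0.0110211 = 0.581021 m (along the plate) below the hinge at the top edge, so the moment about the hinge is M = F × 0.581021 = 38.9303 × 0.581021 = 22.6193 kN·m.

M ≈ 22.6 kN·m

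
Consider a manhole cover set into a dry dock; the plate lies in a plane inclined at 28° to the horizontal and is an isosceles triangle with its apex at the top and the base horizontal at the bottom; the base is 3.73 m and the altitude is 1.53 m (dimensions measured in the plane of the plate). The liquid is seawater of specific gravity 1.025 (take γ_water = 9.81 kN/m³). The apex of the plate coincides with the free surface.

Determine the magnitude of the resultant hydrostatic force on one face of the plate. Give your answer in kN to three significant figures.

F ≈ 13.7 kN

γ = 1.025 × 9.81 = 10.05525 kN/m³.
Let θ = 28° be the plate's angle to the horizontal; measure y along the incline from where the plane meets the free surface. Vertical depth h = y·sinθ with sinθ = 0.469472.
With the apex up, the centroid sits 2h/3 = 2 × 1.53/3 = 1.02 m below the apex, so y_c = 1.02 m and h_c = 1.02 × 0.469472 = 0.478861 m.
A = ½ × 3.73 × 1.53 = 2.85345 m².
Resultant F = γ·h_c·A = 10.05525 × 0.478861 × 2.85345 = 13.7396 kN.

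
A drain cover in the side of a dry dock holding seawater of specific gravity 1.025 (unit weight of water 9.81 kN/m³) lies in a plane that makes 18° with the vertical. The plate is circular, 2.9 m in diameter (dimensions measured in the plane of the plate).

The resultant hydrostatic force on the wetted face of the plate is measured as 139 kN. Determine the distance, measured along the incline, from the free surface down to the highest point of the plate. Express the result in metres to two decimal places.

y_top ≈ 0.75 m

γ = 1.025 × 9.81 = 10.05525 kN/m³.
A = π(1.45)² = 6.6052 m².
From F = γ·h_c·A, the centroid depth is h_c = 139/(10.05525 × 6.6052) = 2.09284 m.
The plate makes 18° with the vertical, i.e. θ = 90° − 18° = 72° to the horizontal. Measuring y along the incline from the free-surface line, vertical depth h = y·sinθ with sinθ = 0.951057.
Along the incline, y_c = h_c/sinθ = 2.09284/0.951057 = 2.20054 m.
The centroid is at the centre, 1.45 m below the top of the plate, so the highest point sits at y_top = 2.20054 − 1.45 = 0.75054 m along the incline.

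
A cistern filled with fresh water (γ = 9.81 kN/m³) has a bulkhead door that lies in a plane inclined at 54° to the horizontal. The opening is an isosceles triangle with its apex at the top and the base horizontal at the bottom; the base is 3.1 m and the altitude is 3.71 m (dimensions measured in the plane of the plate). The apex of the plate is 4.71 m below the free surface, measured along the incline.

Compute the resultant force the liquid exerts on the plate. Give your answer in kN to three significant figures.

γ = 9.81 kN/m³.
Let θ = 54° be the plate's angle to the horizontal; measure y along the incline from where the plane meets the free surface. Vertical depth h = y·sinθ with sinθ = 0.809017.
With the apex up, the centroid sits 2h/3 = 2 × 3.71/3 = 2.47333 m below the apex, so y_c = 4.71 + 2.47333 = 7.18333 m and h_c = 7.18333 × 0.809017 = 5.81144 m.
A = ½ × 3.1 × 3.71 = 5.7505 m².
Resultant F = γ·h_c·A = 9.81 × 5.81144 × 5.7505 = 327.837 kN.

F ≈ 328 kN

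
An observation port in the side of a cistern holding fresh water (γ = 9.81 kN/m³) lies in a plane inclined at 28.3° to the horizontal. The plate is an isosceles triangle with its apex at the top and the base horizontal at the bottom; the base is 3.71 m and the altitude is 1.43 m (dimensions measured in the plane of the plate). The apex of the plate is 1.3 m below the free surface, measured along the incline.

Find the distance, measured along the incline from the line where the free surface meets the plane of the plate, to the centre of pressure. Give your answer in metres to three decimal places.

y_p = 2.304 m

γ = 9.81 kN/m³.
Let θ = 28.3° be the plate's angle to the horizontal; measure y along the incline from where the plane meets the free surface. Vertical depth h = y·sinθ with sinθ = 0.474088.
With the apex up, the centroid sits 2h/3 = 2 × 1.43/3 = 0.953333 m below the apex, so y_c = 1.3 + 0.953333 = 2.25333 m and h_c = 2.25333 × 0.474088 = 1.06828 m.
A = ½ × 3.71 × 1.43 = 2.65265 m².
Resultant F = γ·h_c·A = 9.81 × 1.06828 × 2.65265 = 27.7993 kN.
I_c = b·h³/36 = 3.71 × 1.43³/36 = 0.301356 m⁴.
Centre of pressure: y_p = y_c + I_c/(y_c·A) = 2.25333 + 0.301356/(2.25333 × 2.65265) = 2.25333 + 0.0504168 = 2.30375 m along the plane.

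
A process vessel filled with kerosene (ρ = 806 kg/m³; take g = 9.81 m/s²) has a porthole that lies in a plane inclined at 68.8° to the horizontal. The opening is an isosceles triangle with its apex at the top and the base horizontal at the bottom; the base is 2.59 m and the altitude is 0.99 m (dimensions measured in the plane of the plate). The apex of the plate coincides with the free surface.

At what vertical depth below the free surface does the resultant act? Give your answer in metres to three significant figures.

γ = ρg = 806 × 9.81 / 1000 = 7.90686 kN/m³.
Let θ = 68.8° be the plate's angle to the horizontal; measure y along the incline from where the plane meets the free surface. Vertical depth h = y·sinθ with sinθ = 0.932324.
With the apex up, the centroid sits 2h/3 = 2 × 0.99/3 = 0.66 m below the apex, so y_c = 0.66 m and h_c = 0.66 × 0.932324 = 0.615334 m.
A = ½ × 2.59 × 0.99 = 1.28205 m².
Resultant F = γ·h_c·A = 7.90686 × 0.615334 × 1.28205 = 6.23763 kN.
I_c = b·h³/36 = 2.59 × 0.99³/36 = 0.0698076 m⁴.
Centre of pressure: y_p = y_c + I_c/(y_c·A) = 0.66 + 0.0698076/(0.66 × 1.28205) = 0.66 + 0.0825 = 0.7425 m along the plane.
Vertically, h_p = y_p·sinθ = 0.7425 × 0.932324 = 0.692251 m.

h_p = 0.692 m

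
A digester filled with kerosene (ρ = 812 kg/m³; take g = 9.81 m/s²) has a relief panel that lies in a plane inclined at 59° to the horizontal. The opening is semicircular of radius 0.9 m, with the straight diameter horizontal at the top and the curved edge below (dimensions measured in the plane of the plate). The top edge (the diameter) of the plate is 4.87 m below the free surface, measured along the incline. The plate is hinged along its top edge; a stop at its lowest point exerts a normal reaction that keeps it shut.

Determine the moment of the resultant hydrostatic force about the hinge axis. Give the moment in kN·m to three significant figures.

γ = ρg = 812 × 9.81 / 1000 = 7.96572 kN/m³.
Let θ = 59° be the plate's angle to the horizontal; measure y along the incline from where the plane meets the free surface. Vertical depth h = y·sinθ with sinθ = 0.857167.
The centroid of a semicircle lies 4r/(3π) = 0.381972 m from the diameter, here below the top edge, so y_c = 4.87 + 0.381972 = 5.25197 m and h_c = 5.25197 × 0.857167 = 4.50182 m.
A = πr²/2 = π × 0.9²/2 = 1.27235 m².
Resultant F = γ·h_c·A = 7.96572 × 4.50182 × 1.27235 = 45.6268 kN.
I_c = (π/8 − 8/(9π))·r⁴ = 0.109757 × 0.9⁴ = 0.0720116 m⁴.
Centre of pressure: y_p = y_c + I_c/(y_c·A) = 5.25197 + 0.0720116/(5.25197 × 1.27235) = 5.25197 + 0.0107764 = 5.26275 m along the plane.
The resultant acts 0.381972 + 0.0107764 = 0.392748 m (along the plate) below the hinge at the top edge, so the moment about the hinge is M = F × 0.392748 = 45.6268 × 0.392748 = 17.9198 kN·m.

M ≈ 17.9 kN·m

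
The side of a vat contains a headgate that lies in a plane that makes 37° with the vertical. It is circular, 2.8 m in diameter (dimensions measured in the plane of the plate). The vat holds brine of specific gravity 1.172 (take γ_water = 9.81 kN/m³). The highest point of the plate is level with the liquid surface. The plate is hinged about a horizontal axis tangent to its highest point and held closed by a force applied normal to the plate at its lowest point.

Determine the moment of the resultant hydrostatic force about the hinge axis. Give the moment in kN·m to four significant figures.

γ = 1.172 × 9.81 = 11.49732 kN/m³.
The plate makes 37° with the vertical, i.e. θ = 90° − 37° = 53° to the horizontal. Measuring y along the incline from the free-surface line, vertical depth h = y·sinθ with sinθ = 0.798636.
The centroid is at the centre, 1.4 m below the top of the plate, so y_c = 1.4 m and h_c = 1.4 × 0.798636 = 1.11809 m.
A = π(1.4)² = 6.15752 m².
Resultant F = γ·h_c·A = 11.49732 × 1.11809 × 6.15752 = 79.1552 kN.
I_c = πr⁴/4 = π × 1.4⁴/4 = 3.01719 m⁴.
Centre of pressure: y_p = y_c + I_c/(y_c·A) = 1.4 + 3.01719/(1.4 × 6.15752) = 1.4 + 0.350001 = 1.75 m along the plane.
The resultant acts 1.4 + 0.350001 = 1.75 m (along the plate) below the hinge at the top edge, so the moment about the hinge is M = F × 1.75 = 79.1552 × 1.75 = 138.522 kN·m.

M ≈ 138.5 kN·m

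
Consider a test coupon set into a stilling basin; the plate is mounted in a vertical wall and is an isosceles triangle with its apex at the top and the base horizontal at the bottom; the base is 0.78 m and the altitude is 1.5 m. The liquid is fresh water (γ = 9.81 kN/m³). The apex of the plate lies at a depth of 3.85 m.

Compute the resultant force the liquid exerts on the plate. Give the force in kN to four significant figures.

γ = 9.81 kN/m³.
With the apex up, the centroid sits 2h/3 = 2 × 1.5/3 = 1 m below the apex, so the centroid depth is h_c = 3.85 + 1 = 4.85 m.
A = ½ × 0.78 × 1.5 = 0.585 m².
Resultant F = γ·h_c·A = 9.81 × 4.85 × 0.585 = 27.8334 kN.

F ≈ 27.83 kN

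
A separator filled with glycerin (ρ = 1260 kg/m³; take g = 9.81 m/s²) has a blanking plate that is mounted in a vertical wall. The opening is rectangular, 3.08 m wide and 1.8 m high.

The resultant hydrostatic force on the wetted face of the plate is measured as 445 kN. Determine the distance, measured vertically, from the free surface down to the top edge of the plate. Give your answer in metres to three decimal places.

γ = ρg = 1260 × 9.81 / 1000 = 12.3606 kN/m³.
A = 3.08 × 1.8 = 5.544 m².
From F = γ·h_c·A, the centroid depth is h_c = 445/(12.3606 × 5.544) = 6.49378 m.
The centroid lies 1.8/2 = 0.9 m below the top edge, so the top edge sits at h_top = 6.49378 − 0.9 = 5.59378 m below the surface.

d_top ≈ 5.594 m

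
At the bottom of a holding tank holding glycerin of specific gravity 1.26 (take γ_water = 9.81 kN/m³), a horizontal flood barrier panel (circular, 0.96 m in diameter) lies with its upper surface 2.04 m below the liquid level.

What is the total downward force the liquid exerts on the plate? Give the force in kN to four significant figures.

F ≈ 18.25 kN

γ = 1.26 × 9.81 = 12.3606 kN/m³.
The plate is horizontal, so pressure is uniform at p = γ·h = 12.3606 × 2.04 = 25.2156 kN/m².
A = π(0.48)² = 0.723823 m².
F = p·A = 25.2156 × 0.723823 = 18.2516 kN.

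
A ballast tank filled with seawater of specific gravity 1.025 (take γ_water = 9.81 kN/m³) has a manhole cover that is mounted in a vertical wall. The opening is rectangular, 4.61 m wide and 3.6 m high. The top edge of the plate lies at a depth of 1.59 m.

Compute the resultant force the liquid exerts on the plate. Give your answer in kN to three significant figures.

γ = 1.025 × 9.81 = 10.05525 kN/m³.
The centroid lies 3.6/2 = 1.8 m below the top edge, so the centroid depth is h_c = 1.59 + 1.8 = 3.39 m.
A = 4.61 × 3.6 = 16.596 m².
Resultant F = γ·h_c·A = 10.05525 × 3.39 × 16.596 = 565.713 kN.

F ≈ 566 kN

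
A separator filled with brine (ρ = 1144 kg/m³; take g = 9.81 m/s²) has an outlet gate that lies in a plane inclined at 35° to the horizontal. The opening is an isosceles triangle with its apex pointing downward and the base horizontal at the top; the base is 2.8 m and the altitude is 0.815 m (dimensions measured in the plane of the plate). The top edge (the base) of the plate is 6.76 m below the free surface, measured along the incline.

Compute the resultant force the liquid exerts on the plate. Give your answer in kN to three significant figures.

F ≈ 51.6 kN

γ = ρg = 1144 × 9.81 / 1000 = 11.22264 kN/m³.
Let θ = 35° be the plate's angle to the horizontal; measure y along the incline from where the plane meets the free surface. Vertical depth h = y·sinθ with sinθ = 0.573576.
With the apex down, the centroid sits h/3 = 0.815/3 = 0.271667 m below the base (the top edge), so y_c = 6.76 + 0.271667 = 7.03167 m and h_c = 7.03167 × 0.573576 = 4.0332 m.
A = ½ × 2.8 × 0.815 = 1.141 m².
Resultant F = γ·h_c·A = 11.22264 × 4.0332 × 1.141 = 51.6453 kN.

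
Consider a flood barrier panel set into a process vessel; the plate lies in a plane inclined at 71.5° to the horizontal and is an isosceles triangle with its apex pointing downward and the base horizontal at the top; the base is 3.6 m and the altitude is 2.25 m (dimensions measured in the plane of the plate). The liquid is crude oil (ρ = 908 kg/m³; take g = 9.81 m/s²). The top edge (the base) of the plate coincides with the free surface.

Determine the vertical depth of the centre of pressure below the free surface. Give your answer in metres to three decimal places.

γ = ρg = 908 × 9.81 / 1000 = 8.90748 kN/m³.
Let θ = 71.5° be the plate's angle to the horizontal; measure y along the incline from where the plane meets the free surface. Vertical depth h = y·sinθ with sinθ = 0.948324.
With the apex down, the centroid sits h/3 = 2.25/3 = 0.75 m below the base (the top edge), so y_c = 0.75 m and h_c = 0.75 × 0.948324 = 0.711243 m.
A = ½ × 3.6 × 2.25 = 4.05 m².
Resultant F = γ·h_c·A = 8.90748 × 0.711243 × 4.05 = 25.6583 kN.
I_c = b·h³/36 = 3.6 × 2.25³/36 = 1.13906 m⁴.
Centre of pressure: y_p = y_c + I_c/(y_c·A) = 0.75 + 1.13906/(0.75 × 4.05) = 0.75 + 0.374999 = 1.125 m along the plane.
Vertically, h_p = y_p·sinθ = 1.125 × 0.948324 = 1.06686 m.

h_p = 1.067 m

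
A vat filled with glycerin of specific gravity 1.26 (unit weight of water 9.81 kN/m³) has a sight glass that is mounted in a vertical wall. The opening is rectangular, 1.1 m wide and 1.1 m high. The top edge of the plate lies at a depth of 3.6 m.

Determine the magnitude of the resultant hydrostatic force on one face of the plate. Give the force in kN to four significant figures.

γ = 1.26 × 9.81 = 12.3606 kN/m³.
The centroid lies 1.1/2 = 0.55 m below the top edge, so the centroid depth is h_c = 3.6 + 0.55 = 4.15 m.
A = 1.1 × 1.1 = 1.21 m².
Resultant F = γ·h_c·A = 12.3606 × 4.15 × 1.21 = 62.0688 kN.

F ≈ 62.07 kN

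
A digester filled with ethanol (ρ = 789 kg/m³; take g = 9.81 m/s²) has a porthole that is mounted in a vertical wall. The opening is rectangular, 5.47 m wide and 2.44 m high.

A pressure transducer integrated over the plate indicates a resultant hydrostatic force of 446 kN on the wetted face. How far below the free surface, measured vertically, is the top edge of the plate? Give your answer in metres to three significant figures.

γ = ρg = 789 × 9.81 / 1000 = 7.74009 kN/m³.
A = 5.47 × 2.44 = 13.3468 m².
From F = γ·h_c·A, the centroid depth is h_c = 446/(7.74009 × 13.3468) = 4.31729 m.
The centroid lies 2.44/2 = 1.22 m below the top edge, so the top edge sits at h_top = 4.31729 − 1.22 = 3.09729 m below the surface.

d_top ≈ 3.10 m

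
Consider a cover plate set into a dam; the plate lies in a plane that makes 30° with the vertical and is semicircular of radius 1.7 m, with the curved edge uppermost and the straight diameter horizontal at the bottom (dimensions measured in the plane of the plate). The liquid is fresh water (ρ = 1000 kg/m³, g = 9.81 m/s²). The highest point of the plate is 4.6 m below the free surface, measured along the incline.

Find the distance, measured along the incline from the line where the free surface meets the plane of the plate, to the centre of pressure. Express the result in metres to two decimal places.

γ = ρg = 1000 × 9.81 = 9810 N/m³ = 9.81 kN/m³.
The plate makes 30° with the vertical, i.e. θ = 90° − 30° = 60° to the horizontal. Measuring y along the incline from the free-surface line, vertical depth h = y·sinθ with sinθ = 0.866025.
The centroid lies 4r/(3π) = 0.721502 m above the diameter, so r − 4r/(3π) = 1.7 − 0.721502 = 0.978498 m below the topmost point, so y_c = 4.6 + 0.978498 = 5.5785 m and h_c = 5.5785 × 0.866025 = 4.83112 m.
A = πr²/2 = π × 1.7²/2 = 4.5396 m².
Resultant F = γ·h_c·A = 9.81 × 4.83112 × 4.5396 = 215.147 kN.
I_c = (π/8 − 8/(9π))·r⁴ = 0.109757 × 1.7⁴ = 0.916701 m⁴.
Centre of pressure: y_p = y_c + I_c/(y_c·A) = 5.5785 + 0.916701/(5.5785 × 4.5396) = 5.5785 + 0.0361987 = 5.6147 m along the plane.

y_p = 5.61 m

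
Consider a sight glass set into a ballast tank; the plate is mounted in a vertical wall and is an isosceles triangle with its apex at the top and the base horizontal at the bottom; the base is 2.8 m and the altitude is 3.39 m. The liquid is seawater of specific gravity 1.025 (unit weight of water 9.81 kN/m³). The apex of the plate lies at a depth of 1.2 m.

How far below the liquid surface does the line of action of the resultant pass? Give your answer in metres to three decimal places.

γ = 1.025 × 9.81 = 10.05525 kN/m³.
With the apex up, the centroid sits 2h/3 = 2 × 3.39/3 = 2.26 m below the apex, so the centroid depth is h_c = 1.2 + 2.26 = 3.46 m.
A = ½ × 2.8 × 3.39 = 4.746 m².
Resultant F = γ·h_c·A = 10.05525 × 3.46 × 4.746 = 165.119 kN.
I_c = b·h³/36 = 2.8 × 3.39³/36 = 3.03008 m⁴.
Centre of pressure: y_p = y_c + I_c/(y_c·A) = 3.46 + 3.03008/(3.46 × 4.746) = 3.46 + 0.184523 = 3.64452 m along the plane.

h_p = 3.645 m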